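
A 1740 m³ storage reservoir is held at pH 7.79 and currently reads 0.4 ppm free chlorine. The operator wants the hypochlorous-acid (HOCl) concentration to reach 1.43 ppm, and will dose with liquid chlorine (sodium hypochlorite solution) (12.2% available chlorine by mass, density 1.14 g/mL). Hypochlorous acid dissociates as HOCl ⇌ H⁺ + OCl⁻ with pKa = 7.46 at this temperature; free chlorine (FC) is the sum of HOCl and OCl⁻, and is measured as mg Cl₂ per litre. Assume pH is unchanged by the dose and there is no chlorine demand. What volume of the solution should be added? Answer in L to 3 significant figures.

51.1 L

Volume: 1740 m³ = 1,740,000 L.
[OCl⁻]/[HOCl] = 10^(pH − pKa) = 10^(7.79 − 7.46) = 2.138; fraction as HOCl = 1/(1 + 2.138) = 0.3187.
Free chlorine required for 1.43 ppm HOCl: 1.43 / 0.3187 = 4.487 ppm.
FC to add: 4.487 − 0.4 = 4.087 mg/L as Cl₂.
Cl₂ equivalent: 4.087 mg/L × 1,740,000 L = 7112 g.
Product at 12.2% available Cl: 7112 / 0.122 = 58,290 g.
Volume: 58,290 g ÷ 1.14 g/mL = 51,140 mL.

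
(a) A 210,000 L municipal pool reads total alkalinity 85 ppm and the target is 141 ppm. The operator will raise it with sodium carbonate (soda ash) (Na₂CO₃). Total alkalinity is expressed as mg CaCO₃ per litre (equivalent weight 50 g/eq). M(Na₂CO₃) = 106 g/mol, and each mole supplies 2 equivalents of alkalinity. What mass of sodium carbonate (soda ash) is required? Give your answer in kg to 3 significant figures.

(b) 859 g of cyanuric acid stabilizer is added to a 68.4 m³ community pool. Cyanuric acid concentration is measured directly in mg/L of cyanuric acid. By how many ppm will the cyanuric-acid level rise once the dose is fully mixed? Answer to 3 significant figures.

(a) 12.5 kg; (b) 12.6 ppm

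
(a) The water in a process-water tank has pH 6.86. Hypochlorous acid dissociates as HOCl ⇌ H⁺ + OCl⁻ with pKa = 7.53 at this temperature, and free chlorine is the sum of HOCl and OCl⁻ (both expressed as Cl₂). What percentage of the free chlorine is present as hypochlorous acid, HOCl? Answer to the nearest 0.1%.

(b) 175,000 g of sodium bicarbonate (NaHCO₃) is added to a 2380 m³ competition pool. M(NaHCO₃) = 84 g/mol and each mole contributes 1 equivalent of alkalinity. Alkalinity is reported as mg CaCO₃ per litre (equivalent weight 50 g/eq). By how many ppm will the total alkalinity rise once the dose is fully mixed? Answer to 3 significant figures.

(a) [OCl⁻]/[HOCl] = 10^(pH − pKa) = 10^(6.86 − 7.53) = 10^-0.67 = 0.2138.
(a) Fraction as HOCl = 1 / (1 + 0.2138) = 0.8239.

(b) Volume: 2380 m³ = 2,380,000 L.
(b) Moles of NaHCO₃: 175,000 g ÷ 84 g/mol = 2083 mol → 2083 eq of alkalinity.
(b) As CaCO₃: 2083 eq × 50 g/eq = 104,200 g.
(b) Rise: 104,200 g / 2,380,000 L × 1000 = 43.77 mg/L.

(a) 82.4%; (b) 43.8 ppm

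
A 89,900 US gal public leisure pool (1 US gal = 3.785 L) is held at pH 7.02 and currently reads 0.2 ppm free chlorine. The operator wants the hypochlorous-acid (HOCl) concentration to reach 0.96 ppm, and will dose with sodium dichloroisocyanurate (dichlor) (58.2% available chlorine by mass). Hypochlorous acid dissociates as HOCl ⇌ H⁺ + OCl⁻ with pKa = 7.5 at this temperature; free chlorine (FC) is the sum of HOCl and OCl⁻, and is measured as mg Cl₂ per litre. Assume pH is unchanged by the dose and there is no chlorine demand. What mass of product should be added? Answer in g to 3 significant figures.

630 g

Volume: 89,900 US gal × 3.785 L/gal = 340,272 L.
[OCl⁻]/[HOCl] = 10^(pH − pKa) = 10^(7.02 − 7.5) = 0.3311; fraction as HOCl = 1/(1 + 0.3311) = 0.7512.
Free chlorine required for 0.96 ppm HOCl: 0.96 / 0.7512 = 1.278 ppm.
FC to add: 1.278 − 0.2 = 1.078 mg/L as Cl₂.
Cl₂ equivalent: 1.078 mg/L × 340,272 L = 366.8 g.
Product at 58.2% available Cl: 366.8 / 0.582 = 630.2 g.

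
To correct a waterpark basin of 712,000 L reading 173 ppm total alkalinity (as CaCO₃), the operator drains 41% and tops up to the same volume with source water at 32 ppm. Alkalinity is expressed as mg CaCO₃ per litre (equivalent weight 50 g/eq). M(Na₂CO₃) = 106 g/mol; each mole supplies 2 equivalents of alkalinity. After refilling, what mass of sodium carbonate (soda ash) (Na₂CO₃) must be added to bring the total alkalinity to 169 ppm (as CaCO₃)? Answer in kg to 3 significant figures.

40.6 kg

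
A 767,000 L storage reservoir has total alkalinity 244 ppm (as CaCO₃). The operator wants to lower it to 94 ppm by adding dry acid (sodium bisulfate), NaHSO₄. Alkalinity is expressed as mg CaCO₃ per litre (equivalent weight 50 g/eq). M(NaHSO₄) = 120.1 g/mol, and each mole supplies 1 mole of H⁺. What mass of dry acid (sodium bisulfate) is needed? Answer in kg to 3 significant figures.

276 kg

Alkalinity to neutralize: (244 − 94) = 150 mg/L as CaCO₃ × 767,000 L = 115,000 g as CaCO₃.
Equivalents of H⁺ required: 115,000 ÷ 50 g/eq = 2301 eq = 2301 mol NaHSO₄.
Mass of NaHSO₄: 2301 × 120.1 = 276,400 g.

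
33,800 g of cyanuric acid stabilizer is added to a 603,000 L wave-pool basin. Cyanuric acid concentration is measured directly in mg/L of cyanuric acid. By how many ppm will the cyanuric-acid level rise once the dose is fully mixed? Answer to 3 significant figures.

56.1 ppm

Rise: 33,800 g / 603,000 L × 1000 = 56.05 mg/L.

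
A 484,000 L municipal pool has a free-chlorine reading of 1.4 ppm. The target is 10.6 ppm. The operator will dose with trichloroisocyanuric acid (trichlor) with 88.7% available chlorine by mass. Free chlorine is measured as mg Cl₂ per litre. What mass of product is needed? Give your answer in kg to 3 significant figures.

5.02 kg

Chlorine deficit: 10.6 − 1.4 = 9.2 ppm = 9.2 mg/L as Cl₂.
Cl₂ equivalent needed: 9.2 mg/L × 484,000 L = 4,453,000 mg = 4453 g.
Product at 88.7% available chlorine: 4453 / 0.887 = 5020 g.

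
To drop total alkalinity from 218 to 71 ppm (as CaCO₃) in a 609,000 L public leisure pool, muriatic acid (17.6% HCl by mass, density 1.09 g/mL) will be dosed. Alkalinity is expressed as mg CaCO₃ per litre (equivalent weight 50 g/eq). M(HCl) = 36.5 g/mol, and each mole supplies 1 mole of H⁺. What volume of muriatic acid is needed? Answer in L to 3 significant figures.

341 L

Alkalinity to neutralize: (218 − 71) = 147 mg/L as CaCO₃ × 609,000 L = 89,520 g as CaCO₃.
Equivalents of H⁺ required: 89,520 ÷ 50 g/eq = 1790 eq = 1790 mol HCl.
Mass of HCl: 1790 × 36.5 = 65,350 g.
Mass of 17.6% solution: 65,350 / 0.176 = 371,300 g.
Volume: 371,300 g ÷ 1.09 g/mL = 340,700 mL.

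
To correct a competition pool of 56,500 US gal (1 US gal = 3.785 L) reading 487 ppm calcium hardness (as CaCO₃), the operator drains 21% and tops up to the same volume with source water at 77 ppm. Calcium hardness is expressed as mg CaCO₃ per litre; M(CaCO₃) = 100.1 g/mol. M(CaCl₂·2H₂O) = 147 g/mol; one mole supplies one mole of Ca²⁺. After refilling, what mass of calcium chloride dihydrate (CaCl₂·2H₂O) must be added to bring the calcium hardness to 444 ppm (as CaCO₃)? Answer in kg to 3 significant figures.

13.5 kg

Volume: 56,500 US gal × 3.785 L/gal = 213,852 L.
After draining 21% and refilling: 487 × 0.79 + 77 × 0.21 = 400.9 ppm.
Deficit to target: 444 − 400.9 = 43.1 mg/L.
As CaCO₃: 43.1 mg/L × 213,852 L = 9217 g; ÷ 100.1 = 92.08 mol Ca²⁺.
Mass: 92.08 × 147 = 13,540 g.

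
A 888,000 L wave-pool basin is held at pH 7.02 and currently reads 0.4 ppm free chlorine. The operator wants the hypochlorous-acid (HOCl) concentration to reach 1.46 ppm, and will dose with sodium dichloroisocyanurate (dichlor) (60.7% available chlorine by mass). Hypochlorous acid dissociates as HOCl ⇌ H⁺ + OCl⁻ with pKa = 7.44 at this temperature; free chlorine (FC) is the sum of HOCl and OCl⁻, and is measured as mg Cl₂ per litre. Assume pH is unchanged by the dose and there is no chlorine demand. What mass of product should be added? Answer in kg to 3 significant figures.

[OCl⁻]/[HOCl] = 10^(pH − pKa) = 10^(7.02 − 7.44) = 0.3802; fraction as HOCl = 1/(1 + 0.3802) = 0.7245.
Free chlorine required for 1.46 ppm HOCl: 1.46 / 0.7245 = 2.015 ppm.
FC to add: 2.015 − 0.4 = 1.615 mg/L as Cl₂.
Cl₂ equivalent: 1.615 mg/L × 888,000 L = 1434 g.
Product at 60.7% available Cl: 1434 / 0.607 = 2363 g.

2.36 kg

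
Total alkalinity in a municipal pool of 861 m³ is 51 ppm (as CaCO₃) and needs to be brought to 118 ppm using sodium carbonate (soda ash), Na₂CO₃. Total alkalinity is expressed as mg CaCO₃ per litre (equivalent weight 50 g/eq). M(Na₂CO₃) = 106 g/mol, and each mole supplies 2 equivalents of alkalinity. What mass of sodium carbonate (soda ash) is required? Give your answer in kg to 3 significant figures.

61.1 kg

Volume: 861 m³ = 861,000 L.
Alkalinity to add: (118 − 51) = 67 mg/L as CaCO₃ × 861,000 L = 57,690 g as CaCO₃.
Equivalents: 57,690 g ÷ 50 g/eq = 1154 eq.
Each mole of Na₂CO₃ supplies 2 eq, so 1154 / 2 = 576.9 mol.
Mass: 576.9 mol × 106 g/mol = 61,150 g.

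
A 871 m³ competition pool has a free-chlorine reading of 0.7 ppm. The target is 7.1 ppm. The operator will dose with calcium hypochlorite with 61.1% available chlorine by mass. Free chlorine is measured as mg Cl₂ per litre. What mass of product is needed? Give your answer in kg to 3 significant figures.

9.12 kg

Volume: 871 m³ = 871,000 L.
Chlorine deficit: 7.1 − 0.7 = 6.4 ppm = 6.4 mg/L as Cl₂.
Cl₂ equivalent needed: 6.4 mg/L × 871,000 L = 5,574,000 mg = 5574 g.
Product at 61.1% available chlorine: 5574 / 0.611 = 9123 g.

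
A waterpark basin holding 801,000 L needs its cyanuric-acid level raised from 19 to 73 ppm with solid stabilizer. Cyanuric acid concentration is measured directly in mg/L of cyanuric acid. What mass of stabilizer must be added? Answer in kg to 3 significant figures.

CYA to add: (73 − 19) = 54 mg/L × 801,000 L = 43,250 g cyanuric acid.

43.3 kg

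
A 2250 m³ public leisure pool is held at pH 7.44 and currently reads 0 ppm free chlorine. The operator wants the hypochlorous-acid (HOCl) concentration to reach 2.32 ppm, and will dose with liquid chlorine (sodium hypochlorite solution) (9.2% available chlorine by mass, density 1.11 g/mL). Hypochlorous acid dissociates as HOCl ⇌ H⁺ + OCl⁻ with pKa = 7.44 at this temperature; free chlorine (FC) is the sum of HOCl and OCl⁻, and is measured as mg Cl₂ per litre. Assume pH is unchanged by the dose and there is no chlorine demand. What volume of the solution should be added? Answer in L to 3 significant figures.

102 L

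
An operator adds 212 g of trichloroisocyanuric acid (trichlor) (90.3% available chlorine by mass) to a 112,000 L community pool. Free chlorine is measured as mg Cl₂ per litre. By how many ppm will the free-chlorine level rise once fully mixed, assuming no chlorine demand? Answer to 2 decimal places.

1.71 ppm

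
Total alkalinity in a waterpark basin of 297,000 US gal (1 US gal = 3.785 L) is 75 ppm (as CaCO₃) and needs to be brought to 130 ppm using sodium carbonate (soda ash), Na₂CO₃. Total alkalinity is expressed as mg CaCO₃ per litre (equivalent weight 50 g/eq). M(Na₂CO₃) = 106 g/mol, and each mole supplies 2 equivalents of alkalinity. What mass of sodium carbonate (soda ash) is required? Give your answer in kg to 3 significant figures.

65.5 kg

Volume: 297,000 US gal × 3.785 L/gal = 1,124,145 L.
Alkalinity to add: (130 − 75) = 55 mg/L as CaCO₃ × 1,124,145 L = 61,830 g as CaCO₃.
Equivalents: 61,830 g ÷ 50 g/eq = 1237 eq.
Each mole of Na₂CO₃ supplies 2 eq, so 1237 / 2 = 618.3 mol.
Mass: 618.3 mol × 106 g/mol = 65,540 g.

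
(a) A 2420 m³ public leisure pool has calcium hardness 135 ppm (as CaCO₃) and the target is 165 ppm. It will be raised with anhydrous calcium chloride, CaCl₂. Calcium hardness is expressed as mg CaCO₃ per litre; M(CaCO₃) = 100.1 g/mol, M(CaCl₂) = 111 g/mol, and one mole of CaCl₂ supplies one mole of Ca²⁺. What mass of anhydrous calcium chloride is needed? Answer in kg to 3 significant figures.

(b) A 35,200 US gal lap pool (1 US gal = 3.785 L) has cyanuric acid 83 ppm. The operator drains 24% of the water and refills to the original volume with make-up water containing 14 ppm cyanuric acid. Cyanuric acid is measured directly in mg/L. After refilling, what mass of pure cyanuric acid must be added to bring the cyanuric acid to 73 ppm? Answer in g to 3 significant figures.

(a) Volume: 2420 m³ = 2,420,000 L.
(a) Hardness to add: (165 − 135) = 30 mg/L as CaCO₃ × 2,420,000 L = 72,600 g as CaCO₃.
(a) Moles of Ca²⁺ (1 mol Ca²⁺ ≡ 1 mol CaCO₃): 72,600 / 100.1 g/mol = 725.3 mol.
(a) Mass of CaCl₂: 725.3 × 111 = 80,510 g.

(b) Volume: 35,200 US gal × 3.785 L/gal = 133,232 L.
(b) After draining 24% and refilling: 83 × 0.76 + 14 × 0.24 = 66.44 ppm.
(b) Deficit to target: 73 − 66.44 = 6.56 mg/L.
(b) Mass: 6.56 mg/L × 133,232 L = 874 g cyanuric acid.

(a) 80.5 kg; (b) 874 g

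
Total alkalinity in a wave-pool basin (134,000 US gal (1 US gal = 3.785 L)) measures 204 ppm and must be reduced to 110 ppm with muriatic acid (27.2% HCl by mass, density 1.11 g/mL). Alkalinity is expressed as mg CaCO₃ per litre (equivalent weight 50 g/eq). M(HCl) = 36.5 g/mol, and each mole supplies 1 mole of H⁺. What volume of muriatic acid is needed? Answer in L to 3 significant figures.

115 L

Volume: 134,000 US gal × 3.785 L/gal = 507,190 L.
Alkalinity to neutralize: (204 − 110) = 94 mg/L as CaCO₃ × 507,190 L = 47,680 g as CaCO₃.
Equivalents of H⁺ required: 47,680 ÷ 50 g/eq = 953.5 eq = 953.5 mol HCl.
Mass of HCl: 953.5 × 36.5 = 34,800 g.
Mass of 27.2% solution: 34,800 / 0.272 = 128,000 g.
Volume: 128,000 g ÷ 1.11 g/mL = 115,300 mL.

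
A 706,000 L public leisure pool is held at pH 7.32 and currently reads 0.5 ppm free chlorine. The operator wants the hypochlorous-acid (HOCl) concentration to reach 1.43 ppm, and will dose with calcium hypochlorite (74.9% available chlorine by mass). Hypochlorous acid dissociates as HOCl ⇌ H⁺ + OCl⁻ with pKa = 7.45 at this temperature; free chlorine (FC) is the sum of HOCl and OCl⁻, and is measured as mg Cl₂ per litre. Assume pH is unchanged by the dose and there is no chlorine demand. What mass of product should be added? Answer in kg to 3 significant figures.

1.88 kg

[OCl⁻]/[HOCl] = 10^(pH − pKa) = 10^(7.32 − 7.45) = 0.7413; fraction as HOCl = 1/(1 + 0.7413) = 0.5743.
Free chlorine required for 1.43 ppm HOCl: 1.43 / 0.5743 = 2.49 ppm.
FC to add: 2.49 − 0.5 = 1.99 mg/L as Cl₂.
Cl₂ equivalent: 1.99 mg/L × 706,000 L = 1405 g.
Product at 74.9% available Cl: 1405 / 0.749 = 1876 g.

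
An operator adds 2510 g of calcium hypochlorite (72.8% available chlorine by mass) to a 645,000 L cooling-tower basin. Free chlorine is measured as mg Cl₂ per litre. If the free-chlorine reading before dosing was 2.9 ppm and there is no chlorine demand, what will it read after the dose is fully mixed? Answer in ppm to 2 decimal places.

Available chlorine delivered: 2510 g × 0.728 = 1827 g as Cl₂.
Concentration rise: 1827 g / 645,000 L = 2.833 mg/L = 2.83 ppm.
Final FC: 2.9 + 2.83 = 5.73 ppm.

5.73 ppm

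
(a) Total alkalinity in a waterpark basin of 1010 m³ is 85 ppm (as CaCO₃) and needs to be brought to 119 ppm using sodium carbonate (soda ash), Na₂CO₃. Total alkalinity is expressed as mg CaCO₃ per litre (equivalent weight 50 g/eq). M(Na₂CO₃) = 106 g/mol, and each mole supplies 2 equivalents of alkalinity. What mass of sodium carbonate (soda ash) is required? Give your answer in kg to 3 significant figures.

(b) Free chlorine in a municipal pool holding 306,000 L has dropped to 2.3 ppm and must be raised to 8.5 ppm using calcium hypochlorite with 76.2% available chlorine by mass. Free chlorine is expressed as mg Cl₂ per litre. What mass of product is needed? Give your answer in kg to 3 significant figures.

(a) 36.4 kg; (b) 2.49 kg

(a) Volume: 1010 m³ = 1,010,000 L.
(a) Alkalinity to add: (119 − 85) = 34 mg/L as CaCO₃ × 1,010,000 L = 34,340 g as CaCO₃.
(a) Equivalents: 34,340 g ÷ 50 g/eq = 686.8 eq.
(a) Each mole of Na₂CO₃ supplies 2 eq, so 686.8 / 2 = 343.4 mol.
(a) Mass: 343.4 mol × 106 g/mol = 36,400 g.

(b) Chlorine deficit: 8.5 − 2.3 = 6.2 ppm = 6.2 mg/L as Cl₂.
(b) Cl₂ equivalent needed: 6.2 mg/L × 306,000 L = 1,897,000 mg = 1897 g.
(b) Product at 76.2% available chlorine: 1897 / 0.762 = 2490 g.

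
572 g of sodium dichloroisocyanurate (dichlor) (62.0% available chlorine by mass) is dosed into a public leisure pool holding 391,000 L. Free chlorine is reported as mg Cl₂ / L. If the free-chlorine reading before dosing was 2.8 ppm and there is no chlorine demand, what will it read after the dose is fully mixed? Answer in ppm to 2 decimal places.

Available chlorine delivered: 572 g × 0.62 = 354.6 g as Cl₂.
Concentration rise: 354.6 g / 391,000 L = 0.907 mg/L = 0.91 ppm.
Final FC: 2.8 + 0.91 = 3.71 ppm.

3.71 ppm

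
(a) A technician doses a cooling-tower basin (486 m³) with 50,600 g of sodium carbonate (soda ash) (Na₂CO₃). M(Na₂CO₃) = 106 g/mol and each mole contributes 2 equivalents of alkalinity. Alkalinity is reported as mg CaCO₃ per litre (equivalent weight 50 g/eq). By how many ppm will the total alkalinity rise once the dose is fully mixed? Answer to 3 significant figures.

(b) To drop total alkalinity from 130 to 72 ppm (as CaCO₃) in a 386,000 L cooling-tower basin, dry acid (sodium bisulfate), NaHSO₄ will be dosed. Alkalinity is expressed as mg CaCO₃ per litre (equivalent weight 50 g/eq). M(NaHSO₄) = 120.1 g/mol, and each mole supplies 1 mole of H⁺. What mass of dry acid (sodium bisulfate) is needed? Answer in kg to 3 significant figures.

(a) Volume: 486 m³ = 486,000 L.
(a) Moles of Na₂CO₃: 50,600 g ÷ 106 g/mol = 477.4 mol → 954.7 eq of alkalinity.
(a) As CaCO₃: 954.7 eq × 50 g/eq = 47,740 g.
(a) Rise: 47,740 g / 486,000 L × 1000 = 98.22 mg/L.

(b) Alkalinity to neutralize: (130 − 72) = 58 mg/L as CaCO₃ × 386,000 L = 22,390 g as CaCO₃.
(b) Equivalents of H⁺ required: 22,390 ÷ 50 g/eq = 447.8 eq = 447.8 mol NaHSO₄.
(b) Mass of NaHSO₄: 447.8 × 120.1 = 53,780 g.

(a) 98.2 ppm; (b) 53.8 kg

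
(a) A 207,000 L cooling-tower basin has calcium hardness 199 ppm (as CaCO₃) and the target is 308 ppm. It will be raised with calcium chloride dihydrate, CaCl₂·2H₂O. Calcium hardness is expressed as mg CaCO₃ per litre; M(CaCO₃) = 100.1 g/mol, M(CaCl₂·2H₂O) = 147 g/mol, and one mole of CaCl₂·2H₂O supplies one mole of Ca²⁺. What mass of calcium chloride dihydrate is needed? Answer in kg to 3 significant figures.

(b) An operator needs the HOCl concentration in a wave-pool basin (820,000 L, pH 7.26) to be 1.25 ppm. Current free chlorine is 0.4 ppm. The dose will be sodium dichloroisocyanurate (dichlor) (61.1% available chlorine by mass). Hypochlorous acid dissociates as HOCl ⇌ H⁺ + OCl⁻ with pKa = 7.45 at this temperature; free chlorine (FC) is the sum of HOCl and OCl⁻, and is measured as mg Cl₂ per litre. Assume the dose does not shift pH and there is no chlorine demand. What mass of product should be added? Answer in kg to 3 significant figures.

(a) 33.1 kg; (b) 2.22 kg

(a) Hardness to add: (308 − 199) = 109 mg/L as CaCO₃ × 207,000 L = 22,560 g as CaCO₃.
(a) Moles of Ca²⁺ (1 mol Ca²⁺ ≡ 1 mol CaCO₃): 22,560 / 100.1 g/mol = 225.4 mol.
(a) Mass of CaCl₂·2H₂O: 225.4 × 147 = 33,130 g.

(b) [OCl⁻]/[HOCl] = 10^(pH − pKa) = 10^(7.26 − 7.45) = 0.6457; fraction as HOCl = 1/(1 + 0.6457) = 0.6077.
(b) Free chlorine required for 1.25 ppm HOCl: 1.25 / 0.6077 = 2.057 ppm.
(b) FC to add: 2.057 − 0.4 = 1.657 mg/L as Cl₂.
(b) Cl₂ equivalent: 1.657 mg/L × 820,000 L = 1359 g.
(b) Product at 61.1% available Cl: 1359 / 0.611 = 2224 g.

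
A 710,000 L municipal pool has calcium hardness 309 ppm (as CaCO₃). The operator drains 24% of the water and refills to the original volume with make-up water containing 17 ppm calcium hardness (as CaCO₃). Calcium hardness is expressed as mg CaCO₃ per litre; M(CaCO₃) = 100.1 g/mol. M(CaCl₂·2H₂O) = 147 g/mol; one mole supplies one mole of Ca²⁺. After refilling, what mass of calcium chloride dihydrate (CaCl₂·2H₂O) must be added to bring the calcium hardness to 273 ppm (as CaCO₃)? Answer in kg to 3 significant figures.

After draining 24% and refilling: 309 × 0.76 + 17 × 0.24 = 238.92 ppm.
Deficit to target: 273 − 238.92 = 34.08 mg/L.
As CaCO₃: 34.08 mg/L × 710,000 L = 24,200 g; ÷ 100.1 = 241.7 mol Ca²⁺.
Mass: 241.7 × 147 = 35,530 g.

35.5 kg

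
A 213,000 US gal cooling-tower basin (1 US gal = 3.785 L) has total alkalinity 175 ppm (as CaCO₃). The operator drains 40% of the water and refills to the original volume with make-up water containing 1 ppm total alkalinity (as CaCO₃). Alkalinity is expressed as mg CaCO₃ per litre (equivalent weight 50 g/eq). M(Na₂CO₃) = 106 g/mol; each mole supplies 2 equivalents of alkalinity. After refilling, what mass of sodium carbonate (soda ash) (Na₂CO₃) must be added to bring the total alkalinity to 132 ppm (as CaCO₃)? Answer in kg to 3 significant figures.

22.7 kg

Volume: 213,000 US gal × 3.785 L/gal = 806,205 L.
After draining 40% and refilling: 175 × 0.60 + 1 × 0.40 = 105.4 ppm.
Deficit to target: 132 − 105.4 = 26.6 mg/L.
As CaCO₃: 26.6 mg/L × 806,205 L = 21,450 g; ÷ 50 g/eq ÷ 2 = 214.5 mol Na₂CO₃.
Mass: 214.5 × 106 = 22,730 g.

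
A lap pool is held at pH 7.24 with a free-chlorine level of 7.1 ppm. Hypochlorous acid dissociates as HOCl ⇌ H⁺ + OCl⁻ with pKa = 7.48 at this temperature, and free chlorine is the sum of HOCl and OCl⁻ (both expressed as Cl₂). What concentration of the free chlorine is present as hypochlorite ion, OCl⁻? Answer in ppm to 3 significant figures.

[OCl⁻]/[HOCl] = 10^(pH − pKa) = 10^(7.24 − 7.48) = 10^-0.24 = 0.5754.
Fraction as HOCl = 1 / (1 + 0.5754) = 0.6347.
OCl⁻ = (1 − 0.6347) × 7.1 ppm = 2.593 ppm.

2.59 ppm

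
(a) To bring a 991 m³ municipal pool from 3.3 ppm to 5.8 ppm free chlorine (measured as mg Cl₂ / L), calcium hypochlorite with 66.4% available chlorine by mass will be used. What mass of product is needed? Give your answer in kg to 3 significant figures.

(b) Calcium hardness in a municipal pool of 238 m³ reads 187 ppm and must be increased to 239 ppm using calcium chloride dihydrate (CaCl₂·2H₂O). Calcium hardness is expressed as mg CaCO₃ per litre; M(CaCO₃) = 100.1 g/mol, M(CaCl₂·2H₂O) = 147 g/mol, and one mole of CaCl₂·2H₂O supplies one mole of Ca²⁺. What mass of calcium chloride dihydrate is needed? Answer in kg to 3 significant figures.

(a) Volume: 991 m³ = 991,000 L.
(a) Chlorine deficit: 5.8 − 3.3 = 2.5 ppm = 2.5 mg/L as Cl₂.
(a) Cl₂ equivalent needed: 2.5 mg/L × 991,000 L = 2,478,000 mg = 2478 g.
(a) Product at 66.4% available chlorine: 2478 / 0.664 = 3731 g.

(b) Volume: 238 m³ = 238,000 L.
(b) Hardness to add: (239 − 187) = 52 mg/L as CaCO₃ × 238,000 L = 12,380 g as CaCO₃.
(b) Moles of Ca²⁺ (1 mol Ca²⁺ ≡ 1 mol CaCO₃): 12,380 / 100.1 g/mol = 123.6 mol.
(b) Mass of CaCl₂·2H₂O: 123.6 × 147 = 18,170 g.

(a) 3.73 kg; (b) 18.2 kg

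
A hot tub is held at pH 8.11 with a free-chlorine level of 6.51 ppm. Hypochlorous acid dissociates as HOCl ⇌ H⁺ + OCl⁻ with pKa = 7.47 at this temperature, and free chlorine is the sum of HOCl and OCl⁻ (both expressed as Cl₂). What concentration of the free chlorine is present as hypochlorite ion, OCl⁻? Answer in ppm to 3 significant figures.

5.30 ppm

[OCl⁻]/[HOCl] = 10^(pH − pKa) = 10^(8.11 − 7.47) = 10^0.64 = 4.365.
Fraction as HOCl = 1 / (1 + 4.365) = 0.1864.
OCl⁻ = (1 − 0.1864) × 6.51 ppm = 5.297 ppm.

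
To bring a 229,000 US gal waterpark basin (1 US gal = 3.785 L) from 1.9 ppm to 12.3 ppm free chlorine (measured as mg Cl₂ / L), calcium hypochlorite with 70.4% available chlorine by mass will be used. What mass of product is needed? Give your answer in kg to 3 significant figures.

12.8 kg

Volume: 229,000 US gal × 3.785 L/gal = 866,765 L.
Chlorine deficit: 12.3 − 1.9 = 10.4 ppm = 10.4 mg/L as Cl₂.
Cl₂ equivalent needed: 10.4 mg/L × 866,765 L = 9,014,000 mg = 9014 g.
Product at 70.4% available chlorine: 9014 / 0.704 = 12,800 g.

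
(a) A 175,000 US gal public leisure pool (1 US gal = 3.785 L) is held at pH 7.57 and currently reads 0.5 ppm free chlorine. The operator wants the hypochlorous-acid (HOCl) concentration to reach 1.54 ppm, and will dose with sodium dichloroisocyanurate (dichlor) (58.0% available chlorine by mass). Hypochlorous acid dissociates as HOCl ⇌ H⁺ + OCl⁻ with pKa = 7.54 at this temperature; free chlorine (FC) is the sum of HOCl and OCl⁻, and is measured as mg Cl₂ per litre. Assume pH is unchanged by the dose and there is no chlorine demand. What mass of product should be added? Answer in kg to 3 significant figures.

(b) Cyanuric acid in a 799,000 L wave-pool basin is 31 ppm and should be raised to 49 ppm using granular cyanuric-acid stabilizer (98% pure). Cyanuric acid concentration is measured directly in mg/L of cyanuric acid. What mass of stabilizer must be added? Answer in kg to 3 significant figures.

(a) 3.07 kg; (b) 14.7 kg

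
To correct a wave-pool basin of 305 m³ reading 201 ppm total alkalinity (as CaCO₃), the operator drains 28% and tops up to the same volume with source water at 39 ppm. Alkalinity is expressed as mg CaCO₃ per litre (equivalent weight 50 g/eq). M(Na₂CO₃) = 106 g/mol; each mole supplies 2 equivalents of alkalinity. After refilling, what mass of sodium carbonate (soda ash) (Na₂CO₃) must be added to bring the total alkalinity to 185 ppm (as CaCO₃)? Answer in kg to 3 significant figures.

9.49 kg

Volume: 305 m³ = 305,000 L.
After draining 28% and refilling: 201 × 0.72 + 39 × 0.28 = 155.64 ppm.
Deficit to target: 185 − 155.64 = 29.36 mg/L.
As CaCO₃: 29.36 mg/L × 305,000 L = 8955 g; ÷ 50 g/eq ÷ 2 = 89.55 mol Na₂CO₃.
Mass: 89.55 × 106 = 9492 g.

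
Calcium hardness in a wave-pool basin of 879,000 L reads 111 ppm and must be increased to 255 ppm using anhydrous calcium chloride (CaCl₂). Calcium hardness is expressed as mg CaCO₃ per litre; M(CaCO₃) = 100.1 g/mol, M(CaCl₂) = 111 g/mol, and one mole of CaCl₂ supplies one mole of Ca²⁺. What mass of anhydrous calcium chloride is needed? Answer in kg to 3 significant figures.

Hardness to add: (255 − 111) = 144 mg/L as CaCO₃ × 879,000 L = 126,600 g as CaCO₃.
Moles of Ca²⁺ (1 mol Ca²⁺ ≡ 1 mol CaCO₃): 126,600 / 100.1 g/mol = 1264 mol.
Mass of CaCl₂: 1264 × 111 = 140,400 g.

140 kg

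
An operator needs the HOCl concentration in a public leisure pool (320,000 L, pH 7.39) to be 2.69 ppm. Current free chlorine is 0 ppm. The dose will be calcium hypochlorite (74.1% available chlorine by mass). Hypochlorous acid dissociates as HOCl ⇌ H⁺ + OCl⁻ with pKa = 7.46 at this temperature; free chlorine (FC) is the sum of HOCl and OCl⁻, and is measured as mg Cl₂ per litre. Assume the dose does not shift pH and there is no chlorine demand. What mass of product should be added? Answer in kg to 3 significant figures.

2.15 kg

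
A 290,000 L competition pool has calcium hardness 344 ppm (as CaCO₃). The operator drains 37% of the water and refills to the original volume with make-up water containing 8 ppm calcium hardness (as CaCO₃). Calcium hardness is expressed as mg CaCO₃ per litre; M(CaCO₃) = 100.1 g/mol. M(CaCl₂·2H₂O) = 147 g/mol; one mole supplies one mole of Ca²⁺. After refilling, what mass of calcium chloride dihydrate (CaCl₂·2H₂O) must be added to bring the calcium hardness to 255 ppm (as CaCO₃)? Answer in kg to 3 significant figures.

15.0 kg

After draining 37% and refilling: 344 × 0.63 + 8 × 0.37 = 219.68 ppm.
Deficit to target: 255 − 219.68 = 35.32 mg/L.
As CaCO₃: 35.32 mg/L × 290,000 L = 10,240 g; ÷ 100.1 = 102.3 mol Ca²⁺.
Mass: 102.3 × 147 = 15,040 g.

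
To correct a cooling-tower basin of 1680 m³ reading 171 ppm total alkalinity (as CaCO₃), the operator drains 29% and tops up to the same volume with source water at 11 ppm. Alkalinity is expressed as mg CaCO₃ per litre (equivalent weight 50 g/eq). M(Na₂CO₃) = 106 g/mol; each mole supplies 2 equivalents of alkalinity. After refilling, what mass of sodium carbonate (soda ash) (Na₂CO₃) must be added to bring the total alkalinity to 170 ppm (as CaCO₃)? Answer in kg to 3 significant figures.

80.8 kg

Volume: 1680 m³ = 1,680,000 L.
After draining 29% and refilling: 171 × 0.71 + 11 × 0.29 = 124.6 ppm.
Deficit to target: 170 − 124.6 = 45.4 mg/L.
As CaCO₃: 45.4 mg/L × 1,680,000 L = 76,270 g; ÷ 50 g/eq ÷ 2 = 762.7 mol Na₂CO₃.
Mass: 762.7 × 106 = 80,850 g.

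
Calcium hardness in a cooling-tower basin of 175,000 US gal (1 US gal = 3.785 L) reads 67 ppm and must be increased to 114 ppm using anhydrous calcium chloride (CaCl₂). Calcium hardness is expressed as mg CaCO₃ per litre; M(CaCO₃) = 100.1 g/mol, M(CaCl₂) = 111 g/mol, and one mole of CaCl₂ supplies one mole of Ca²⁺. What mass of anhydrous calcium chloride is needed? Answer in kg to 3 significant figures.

Volume: 175,000 US gal × 3.785 L/gal = 662,375 L.
Hardness to add: (114 − 67) = 47 mg/L as CaCO₃ × 662,375 L = 31,130 g as CaCO₃.
Moles of Ca²⁺ (1 mol Ca²⁺ ≡ 1 mol CaCO₃): 31,130 / 100.1 g/mol = 311 mol.
Mass of CaCl₂: 311 × 111 = 34,520 g.

34.5 kg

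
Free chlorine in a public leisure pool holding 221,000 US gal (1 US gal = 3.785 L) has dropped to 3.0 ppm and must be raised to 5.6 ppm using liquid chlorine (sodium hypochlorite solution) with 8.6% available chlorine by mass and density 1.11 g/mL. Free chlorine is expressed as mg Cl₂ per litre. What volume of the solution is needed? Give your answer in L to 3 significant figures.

Volume: 221,000 US gal × 3.785 L/gal = 836,485 L.
Chlorine deficit: 5.6 − 3.0 = 2.6 ppm = 2.6 mg/L as Cl₂.
Cl₂ equivalent needed: 2.6 mg/L × 836,485 L = 2,175,000 mg = 2175 g.
Product at 8.6% available chlorine: 2175 / 0.086 = 25,290 g.
Volume at density 1.11 g/mL: 25,290 g ÷ 1.11 g/mL = 22,780 mL.

22.8 L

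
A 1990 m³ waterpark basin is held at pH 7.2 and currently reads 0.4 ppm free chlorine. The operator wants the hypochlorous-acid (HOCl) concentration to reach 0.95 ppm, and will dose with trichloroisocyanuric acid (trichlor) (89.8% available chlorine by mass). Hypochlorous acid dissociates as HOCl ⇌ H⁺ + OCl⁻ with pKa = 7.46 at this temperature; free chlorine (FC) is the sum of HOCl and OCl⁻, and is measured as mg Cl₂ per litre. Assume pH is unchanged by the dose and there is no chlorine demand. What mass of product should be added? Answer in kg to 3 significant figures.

Volume: 1990 m³ = 1,990,000 L.
[OCl⁻]/[HOCl] = 10^(pH − pKa) = 10^(7.2 − 7.46) = 0.5495; fraction as HOCl = 1/(1 + 0.5495) = 0.6454.
Free chlorine required for 0.95 ppm HOCl: 0.95 / 0.6454 = 1.472 ppm.
FC to add: 1.472 − 0.4 = 1.072 mg/L as Cl₂.
Cl₂ equivalent: 1.072 mg/L × 1,990,000 L = 2133 g.
Product at 89.8% available Cl: 2133 / 0.898 = 2376 g.

2.38 kg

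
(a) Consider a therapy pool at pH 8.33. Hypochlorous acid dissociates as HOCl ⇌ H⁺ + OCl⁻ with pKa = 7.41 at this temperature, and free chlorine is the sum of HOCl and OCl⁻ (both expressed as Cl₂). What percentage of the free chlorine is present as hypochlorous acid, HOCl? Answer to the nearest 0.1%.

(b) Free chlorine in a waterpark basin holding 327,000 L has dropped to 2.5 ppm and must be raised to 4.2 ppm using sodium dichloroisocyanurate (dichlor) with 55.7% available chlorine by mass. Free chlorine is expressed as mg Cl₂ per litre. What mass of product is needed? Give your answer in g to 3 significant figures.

(a) [OCl⁻]/[HOCl] = 10^(pH − pKa) = 10^(8.33 − 7.41) = 10^0.92 = 8.318.
(a) Fraction as HOCl = 1 / (1 + 8.318) = 0.1073.

(b) Chlorine deficit: 4.2 − 2.5 = 1.7 ppm = 1.7 mg/L as Cl₂.
(b) Cl₂ equivalent needed: 1.7 mg/L × 327,000 L = 555,900 mg = 555.9 g.
(b) Product at 55.7% available chlorine: 555.9 / 0.557 = 998 g.

(a) 10.7%; (b) 998 g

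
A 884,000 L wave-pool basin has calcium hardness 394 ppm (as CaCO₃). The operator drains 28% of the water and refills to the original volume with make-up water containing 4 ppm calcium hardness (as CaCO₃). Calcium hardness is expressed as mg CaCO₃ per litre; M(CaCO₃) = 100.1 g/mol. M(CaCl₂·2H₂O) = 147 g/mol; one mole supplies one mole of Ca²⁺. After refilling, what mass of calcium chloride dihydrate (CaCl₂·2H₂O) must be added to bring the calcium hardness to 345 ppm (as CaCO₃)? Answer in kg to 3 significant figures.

After draining 28% and refilling: 394 × 0.72 + 4 × 0.28 = 284.8 ppm.
Deficit to target: 345 − 284.8 = 60.2 mg/L.
As CaCO₃: 60.2 mg/L × 884,000 L = 53,220 g; ÷ 100.1 = 531.6 mol Ca²⁺.
Mass: 531.6 × 147 = 78,150 g.

78.2 kg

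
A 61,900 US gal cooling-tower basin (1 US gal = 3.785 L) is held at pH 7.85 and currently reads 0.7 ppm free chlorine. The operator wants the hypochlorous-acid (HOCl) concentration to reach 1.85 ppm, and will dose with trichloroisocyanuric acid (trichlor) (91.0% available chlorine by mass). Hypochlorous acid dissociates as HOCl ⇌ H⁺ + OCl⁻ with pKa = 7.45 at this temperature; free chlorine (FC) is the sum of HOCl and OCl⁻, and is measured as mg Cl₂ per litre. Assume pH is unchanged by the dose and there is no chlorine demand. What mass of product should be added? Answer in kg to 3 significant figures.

Volume: 61,900 US gal × 3.785 L/gal = 234,292 L.
[OCl⁻]/[HOCl] = 10^(pH − pKa) = 10^(7.85 − 7.45) = 2.512; fraction as HOCl = 1/(1 + 2.512) = 0.2847.
Free chlorine required for 1.85 ppm HOCl: 1.85 / 0.2847 = 6.497 ppm.
FC to add: 6.497 − 0.7 = 5.797 mg/L as Cl₂.
Cl₂ equivalent: 5.797 mg/L × 234,292 L = 1358 g.
Product at 91.0% available Cl: 1358 / 0.91 = 1493 g.

1.49 kg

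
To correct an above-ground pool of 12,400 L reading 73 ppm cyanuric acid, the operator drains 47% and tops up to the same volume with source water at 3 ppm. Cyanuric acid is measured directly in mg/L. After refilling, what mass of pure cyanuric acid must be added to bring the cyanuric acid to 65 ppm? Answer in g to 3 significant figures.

309 g

After draining 47% and refilling: 73 × 0.53 + 3 × 0.47 = 40.1 ppm.
Deficit to target: 65 − 40.1 = 24.9 mg/L.
Mass: 24.9 mg/L × 12,400 L = 308.8 g cyanuric acid.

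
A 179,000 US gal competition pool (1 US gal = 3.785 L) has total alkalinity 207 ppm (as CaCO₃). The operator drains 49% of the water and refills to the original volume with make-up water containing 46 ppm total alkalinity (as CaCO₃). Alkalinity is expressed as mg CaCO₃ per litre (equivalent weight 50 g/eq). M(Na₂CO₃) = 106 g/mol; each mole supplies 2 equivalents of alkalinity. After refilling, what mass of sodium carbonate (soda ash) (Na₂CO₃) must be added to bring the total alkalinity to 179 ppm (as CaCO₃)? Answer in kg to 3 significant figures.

36.5 kg

Volume: 179,000 US gal × 3.785 L/gal = 677,515 L.
After draining 49% and refilling: 207 × 0.51 + 46 × 0.49 = 128.11 ppm.
Deficit to target: 179 − 128.11 = 50.89 mg/L.
As CaCO₃: 50.89 mg/L × 677,515 L = 34,480 g; ÷ 50 g/eq ÷ 2 = 344.8 mol Na₂CO₃.
Mass: 344.8 × 106 = 36,550 g.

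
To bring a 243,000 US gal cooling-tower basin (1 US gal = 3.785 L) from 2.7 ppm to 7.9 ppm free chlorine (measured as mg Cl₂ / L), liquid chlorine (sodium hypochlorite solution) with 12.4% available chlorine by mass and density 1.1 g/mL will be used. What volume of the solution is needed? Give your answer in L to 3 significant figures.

35.1 L

Volume: 243,000 US gal × 3.785 L/gal = 919,755 L.
Chlorine deficit: 7.9 − 2.7 = 5.2 ppm = 5.2 mg/L as Cl₂.
Cl₂ equivalent needed: 5.2 mg/L × 919,755 L = 4,783,000 mg = 4783 g.
Product at 12.4% available chlorine: 4783 / 0.124 = 38,570 g.
Volume at density 1.1 g/mL: 38,570 g ÷ 1.1 g/mL = 35,060 mL.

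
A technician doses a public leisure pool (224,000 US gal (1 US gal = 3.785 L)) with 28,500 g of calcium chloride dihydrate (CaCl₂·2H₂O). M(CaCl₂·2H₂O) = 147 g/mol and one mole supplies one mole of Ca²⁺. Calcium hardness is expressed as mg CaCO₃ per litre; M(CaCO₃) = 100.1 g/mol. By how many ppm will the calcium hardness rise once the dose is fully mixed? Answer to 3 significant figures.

22.9 ppm

Volume: 224,000 US gal × 3.785 L/gal = 847,840 L.
Moles of Ca²⁺: 28,500 g ÷ 147 g/mol = 193.9 mol.
As CaCO₃: 193.9 mol × 100.1 g/mol = 19,410 g.
Rise: 19,410 g / 847,840 L × 1000 = 22.89 mg/L.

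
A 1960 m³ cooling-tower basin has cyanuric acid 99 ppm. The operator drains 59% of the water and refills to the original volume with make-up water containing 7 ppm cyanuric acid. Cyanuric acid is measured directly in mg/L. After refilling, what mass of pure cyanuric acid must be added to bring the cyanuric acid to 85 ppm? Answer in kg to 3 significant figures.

78.9 kg

Volume: 1960 m³ = 1,960,000 L.
After draining 59% and refilling: 99 × 0.41 + 7 × 0.59 = 44.72 ppm.
Deficit to target: 85 − 44.72 = 40.28 mg/L.
Mass: 40.28 mg/L × 1,960,000 L = 78,950 g cyanuric acid.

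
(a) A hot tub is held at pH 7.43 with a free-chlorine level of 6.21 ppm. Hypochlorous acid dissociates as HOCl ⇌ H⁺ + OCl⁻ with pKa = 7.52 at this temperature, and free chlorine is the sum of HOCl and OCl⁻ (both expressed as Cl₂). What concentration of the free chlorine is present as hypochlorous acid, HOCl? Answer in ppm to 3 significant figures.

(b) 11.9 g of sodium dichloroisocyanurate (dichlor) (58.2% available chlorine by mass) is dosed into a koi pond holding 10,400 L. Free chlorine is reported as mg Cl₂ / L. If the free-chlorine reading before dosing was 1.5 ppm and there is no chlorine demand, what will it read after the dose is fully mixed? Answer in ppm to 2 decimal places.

(a) [OCl⁻]/[HOCl] = 10^(pH − pKa) = 10^(7.43 − 7.52) = 10^-0.09 = 0.8128.
(a) Fraction as HOCl = 1 / (1 + 0.8128) = 0.5516.
(a) HOCl = 0.5516 × 6.21 ppm = 3.426 ppm.

(b) Available chlorine delivered: 11.9 g × 0.582 = 6.926 g as Cl₂.
(b) Concentration rise: 6.926 g / 10,400 L = 0.6659 mg/L = 0.67 ppm.
(b) Final FC: 1.5 + 0.67 = 2.17 ppm.

(a) 3.43 ppm; (b) 2.17 ppm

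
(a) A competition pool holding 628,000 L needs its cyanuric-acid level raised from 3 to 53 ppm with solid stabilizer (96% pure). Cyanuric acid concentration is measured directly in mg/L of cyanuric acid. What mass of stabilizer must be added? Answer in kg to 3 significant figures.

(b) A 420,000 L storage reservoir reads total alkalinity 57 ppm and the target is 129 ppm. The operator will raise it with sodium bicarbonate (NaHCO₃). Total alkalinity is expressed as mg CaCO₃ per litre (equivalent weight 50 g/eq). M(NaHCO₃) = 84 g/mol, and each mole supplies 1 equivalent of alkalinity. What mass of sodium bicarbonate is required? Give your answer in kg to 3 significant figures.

(a) CYA to add: (53 − 3) = 50 mg/L × 628,000 L = 31,400 g cyanuric acid.
(a) At 96% purity: 31,400 / 0.96 = 32,710 g product.

(b) Alkalinity to add: (129 − 57) = 72 mg/L as CaCO₃ × 420,000 L = 30,240 g as CaCO₃.
(b) Equivalents: 30,240 g ÷ 50 g/eq = 604.8 eq.
(b) NaHCO₃ supplies 1 eq per mole → 604.8 mol.
(b) Mass: 604.8 mol × 84 g/mol = 50,800 g.

(a) 32.7 kg; (b) 50.8 kg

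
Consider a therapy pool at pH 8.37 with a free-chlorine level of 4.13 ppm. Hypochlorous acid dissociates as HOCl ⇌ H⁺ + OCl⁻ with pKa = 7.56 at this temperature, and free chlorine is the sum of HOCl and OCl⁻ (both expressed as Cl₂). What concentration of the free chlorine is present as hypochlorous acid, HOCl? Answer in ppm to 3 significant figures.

0.554 ppm

[OCl⁻]/[HOCl] = 10^(pH − pKa) = 10^(8.37 − 7.56) = 10^0.81 = 6.457.
Fraction as HOCl = 1 / (1 + 6.457) = 0.1341.
HOCl = 0.1341 × 4.13 ppm = 0.5539 ppm.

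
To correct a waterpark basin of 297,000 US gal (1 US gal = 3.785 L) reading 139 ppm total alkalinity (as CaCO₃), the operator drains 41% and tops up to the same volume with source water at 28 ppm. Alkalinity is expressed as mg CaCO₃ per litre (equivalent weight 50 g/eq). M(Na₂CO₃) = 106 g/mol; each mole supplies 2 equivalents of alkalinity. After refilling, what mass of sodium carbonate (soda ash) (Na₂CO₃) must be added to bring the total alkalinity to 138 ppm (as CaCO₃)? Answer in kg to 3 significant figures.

Volume: 297,000 US gal × 3.785 L/gal = 1,124,145 L.
After draining 41% and refilling: 139 × 0.59 + 28 × 0.41 = 93.49 ppm.
Deficit to target: 138 − 93.49 = 44.51 mg/L.
As CaCO₃: 44.51 mg/L × 1,124,145 L = 50,040 g; ÷ 50 g/eq ÷ 2 = 500.4 mol Na₂CO₃.
Mass: 500.4 × 106 = 53,040 g.

53.0 kg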